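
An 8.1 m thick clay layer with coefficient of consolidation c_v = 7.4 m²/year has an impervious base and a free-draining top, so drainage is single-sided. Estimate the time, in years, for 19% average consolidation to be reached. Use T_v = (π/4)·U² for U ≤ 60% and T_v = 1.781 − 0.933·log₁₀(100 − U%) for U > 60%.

t ≈ 0.251 years

Drainage path length: H_d = H = 8.1 m (single drainage).
U ≤ 60%: T_v = (π/4)·U² = (π/4)×0.19² = 0.028353.
t = T_v·H_d²/c_v = 0.028353×8.1²/7.4 = 0.2514 years.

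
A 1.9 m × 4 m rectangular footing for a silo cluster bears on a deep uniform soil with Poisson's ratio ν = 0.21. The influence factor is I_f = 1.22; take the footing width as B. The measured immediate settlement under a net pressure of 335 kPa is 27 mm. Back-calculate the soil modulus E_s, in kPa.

S_e = q·B·(1−ν²)/E_s · I_f  ⇒  E_s = q·B·(1−ν²)·I_f / S_e.
E_s = 335 × 1.9 × 0.9559 × 1.22 / 0.027 = 27490 kPa

E_s ≈ 27500 kPa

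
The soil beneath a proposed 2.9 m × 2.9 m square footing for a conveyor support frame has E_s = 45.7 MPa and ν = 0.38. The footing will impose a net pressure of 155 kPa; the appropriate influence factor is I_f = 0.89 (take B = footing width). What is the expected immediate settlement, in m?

Immediate (elastic) settlement: S_e = q·B·(1−ν²)/E_s · I_f.
E_s = 45.7 MPa = 45700 kPa.
S_e = 155 × 2.9 × (1 − 0.38²) / 45700 × 0.89
    = 155 × 2.9 × 0.8556 / 45700 × 0.89
    = 0.00749 m

S_e ≈ 0.00749 m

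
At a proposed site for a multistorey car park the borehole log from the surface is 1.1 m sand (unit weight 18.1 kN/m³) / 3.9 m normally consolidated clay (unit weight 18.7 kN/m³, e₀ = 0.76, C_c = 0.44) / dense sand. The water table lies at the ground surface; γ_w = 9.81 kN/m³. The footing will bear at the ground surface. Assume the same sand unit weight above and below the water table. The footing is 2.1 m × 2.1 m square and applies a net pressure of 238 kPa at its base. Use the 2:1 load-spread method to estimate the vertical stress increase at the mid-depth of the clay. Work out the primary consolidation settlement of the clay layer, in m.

Mid-depth of clay below the ground surface: z = 1.1 + 3.9/2 = 3.05 m.
Total vertical stress at mid-clay: σ_v = 18.1×1.1 + 18.7×1.95 = 56.375 kPa.
Pore pressure: u = 9.81×(3.05 − 0) = 29.921 kPa.
Initial effective stress: σ'_0 = σ_v − u = 56.375 − 29.921 = 26.454 kPa.
Stress increase at mid-clay by the 2:1 spreading method:
Δσ = qBL/((B+z)(L+z)) = 238×2.1×2.1/((2.1+3.05)(2.1+3.05)) = 39.573 kPa
Final effective stress: σ'_f = σ'_0 + Δσ = 26.454 + 39.573 = 66.027 kPa.
Normally consolidated clay, so the full stress increment lies on the virgin compression line:
S_c = C_c·H/(1+e₀)·log₁₀(σ'_f/σ'_0) = 0.44×3.9/(1+0.76)×log₁₀(66.027/26.454)
    = 0.975 × 0.39723 = 0.3873 m

S_c ≈ 0.387 m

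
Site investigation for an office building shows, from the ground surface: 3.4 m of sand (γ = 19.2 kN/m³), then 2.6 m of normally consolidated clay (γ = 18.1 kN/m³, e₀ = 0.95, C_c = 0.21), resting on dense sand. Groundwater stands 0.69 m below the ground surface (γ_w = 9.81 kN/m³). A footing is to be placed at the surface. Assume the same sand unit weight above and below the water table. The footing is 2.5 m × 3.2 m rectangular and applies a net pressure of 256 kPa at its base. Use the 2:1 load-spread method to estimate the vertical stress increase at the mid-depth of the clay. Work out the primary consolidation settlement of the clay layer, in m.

S_c ≈ 0.0665 m

Mid-depth of clay below the ground surface: z = 3.4 + 2.6/2 = 4.7 m.
Total vertical stress at mid-clay: σ_v = 19.2×3.4 + 18.1×1.3 = 88.81 kPa.
Pore pressure: u = 9.81×(4.7 − 0.69) = 39.338 kPa.
Initial effective stress: σ'_0 = σ_v − u = 88.81 − 39.338 = 49.472 kPa.
Stress increase at mid-clay by the 2:1 spreading method:
Δσ = qBL/((B+z)(L+z)) = 256×2.5×3.2/((2.5+4.7)(3.2+4.7)) = 36.006 kPa
Final effective stress: σ'_f = σ'_0 + Δσ = 49.472 + 36.006 = 85.478 kPa.
Normally consolidated clay, so the full stress increment lies on the virgin compression line:
S_c = C_c·H/(1+e₀)·log₁₀(σ'_f/σ'_0) = 0.21×2.6/(1+0.95)×log₁₀(85.478/49.472)
    = 0.28 × 0.23749 = 0.0665 m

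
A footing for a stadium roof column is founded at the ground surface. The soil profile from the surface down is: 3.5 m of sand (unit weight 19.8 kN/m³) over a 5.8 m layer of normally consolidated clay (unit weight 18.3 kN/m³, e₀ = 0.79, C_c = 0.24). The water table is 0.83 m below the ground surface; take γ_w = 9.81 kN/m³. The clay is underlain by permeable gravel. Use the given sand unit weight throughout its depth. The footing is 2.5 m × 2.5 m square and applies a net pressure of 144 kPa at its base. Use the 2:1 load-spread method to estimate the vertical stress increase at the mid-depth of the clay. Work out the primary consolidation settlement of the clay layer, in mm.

Mid-depth of clay below the ground surface: z = 3.5 + 5.8/2 = 6.4 m.
Total vertical stress at mid-clay: σ_v = 19.8×3.5 + 18.3×2.9 = 122.37 kPa.
Pore pressure: u = 9.81×(6.4 − 0.83) = 54.642 kPa.
Initial effective stress: σ'_0 = σ_v − u = 122.37 − 54.642 = 67.728 kPa.
Stress increase at mid-clay by the 2:1 spreading method:
Δσ = qBL/((B+z)(L+z)) = 144×2.5×2.5/((2.5+6.4)(2.5+6.4)) = 11.362 kPa
Final effective stress: σ'_f = σ'_0 + Δσ = 67.728 + 11.362 = 79.09 kPa.
Normally consolidated clay, so the full stress increment lies on the virgin compression line:
S_c = C_c·H/(1+e₀)·log₁₀(σ'_f/σ'_0) = 0.24×5.8/(1+0.79)×log₁₀(79.09/67.728)
    = 0.77765 × 0.067353 = 0.05238 m

S_c ≈ 52.4 mm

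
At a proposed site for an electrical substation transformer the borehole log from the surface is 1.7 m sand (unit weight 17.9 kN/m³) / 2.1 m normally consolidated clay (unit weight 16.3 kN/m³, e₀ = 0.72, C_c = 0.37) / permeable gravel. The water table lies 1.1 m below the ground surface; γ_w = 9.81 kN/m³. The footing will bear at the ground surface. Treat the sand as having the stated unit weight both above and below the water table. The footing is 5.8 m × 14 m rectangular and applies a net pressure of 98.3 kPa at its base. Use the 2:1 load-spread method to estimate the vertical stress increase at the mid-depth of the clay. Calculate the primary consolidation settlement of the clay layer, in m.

S_c ≈ 0.2 m

Mid-depth of clay below the ground surface: z = 1.7 + 2.1/2 = 2.75 m.
Total vertical stress at mid-clay: σ_v = 17.9×1.7 + 16.3×1.05 = 47.545 kPa.
Pore pressure: u = 9.81×(2.75 − 1.1) = 16.186 kPa.
Initial effective stress: σ'_0 = σ_v − u = 47.545 − 16.186 = 31.359 kPa.
Stress increase at mid-clay by the 2:1 spreading method:
Δσ = qBL/((B+z)(L+z)) = 98.3×5.8×14/((5.8+2.75)(14+2.75)) = 55.735 kPa
Final effective stress: σ'_f = σ'_0 + Δσ = 31.359 + 55.735 = 87.094 kPa.
Normally consolidated clay, so the full stress increment lies on the virgin compression line:
S_c = C_c·H/(1+e₀)·log₁₀(σ'_f/σ'_0) = 0.37×2.1/(1+0.72)×log₁₀(87.094/31.359)
    = 0.45174 × 0.44363 = 0.2004 m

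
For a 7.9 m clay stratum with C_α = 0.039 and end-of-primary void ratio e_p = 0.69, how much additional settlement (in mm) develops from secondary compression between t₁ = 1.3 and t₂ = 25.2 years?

Secondary compression: S_s = C_α·H/(1+e_p)·log₁₀(t₂/t₁)
S_s = 0.039×7.9/(1+0.69)×log₁₀(25.2/1.3)
    = 0.1823 × 1.287 = 0.2347 m

S_s ≈ 235 mm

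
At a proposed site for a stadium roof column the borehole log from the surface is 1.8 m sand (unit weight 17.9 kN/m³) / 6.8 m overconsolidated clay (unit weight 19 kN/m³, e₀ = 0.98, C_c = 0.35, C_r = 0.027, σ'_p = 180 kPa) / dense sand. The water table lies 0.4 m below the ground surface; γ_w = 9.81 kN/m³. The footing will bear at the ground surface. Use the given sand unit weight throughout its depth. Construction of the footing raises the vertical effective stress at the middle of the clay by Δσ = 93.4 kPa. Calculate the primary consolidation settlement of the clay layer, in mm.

S_c ≈ 42.6 mm

Mid-depth of clay below the ground surface: z = 1.8 + 6.8/2 = 5.2 m.
Total vertical stress at mid-clay: σ_v = 17.9×1.8 + 19×3.4 = 96.82 kPa.
Pore pressure: u = 9.81×(5.2 − 0.4) = 47.088 kPa.
Initial effective stress: σ'_0 = σ_v − u = 96.82 − 47.088 = 49.732 kPa.
Final effective stress: σ'_f = 49.732 + 93.4 = 143.13 kPa.
σ'_f = 143.13 ≤ σ'_p = 180 kPa, so the clay remains overconsolidated and only the recompression index applies:
S_c = C_r·H/(1+e₀)·log₁₀(σ'_f/σ'_0) = 0.027×6.8/1.98×log₁₀(143.13/49.732)
    = 0.092726 × 0.45909 = 0.04257 m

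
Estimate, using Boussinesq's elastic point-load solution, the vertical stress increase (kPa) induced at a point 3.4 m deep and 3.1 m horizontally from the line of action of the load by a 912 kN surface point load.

Boussinesq vertical stress below a point load on an elastic half-space:
Δσ_z = 3P/(2πz²) · [1 + (r/z)²]^(−5/2)
r/z = 3.1/3.4 = 0.91176; [1+(r/z)²]^(−5/2) = 0.22034.
Δσ_z = 3×912/(2π×3.4²) × 0.22034 = 37.669 × 0.22034 = 8.3 kPa

Δσ_z ≈ 8.3 kPa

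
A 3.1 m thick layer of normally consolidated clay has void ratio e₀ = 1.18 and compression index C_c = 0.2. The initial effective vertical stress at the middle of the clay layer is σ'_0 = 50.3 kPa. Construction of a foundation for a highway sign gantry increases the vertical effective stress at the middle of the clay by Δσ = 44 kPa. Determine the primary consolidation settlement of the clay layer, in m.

S_c ≈ 0.0776 m

Final effective stress: σ'_f = σ'_0 + Δσ = 50.3 + 44 = 94.3 kPa.
Normally consolidated clay, so the full stress increment lies on the virgin compression line:
S_c = C_c·H/(1+e₀)·log₁₀(σ'_f/σ'_0) = 0.2×3.1/(1+1.18)×log₁₀(94.3/50.3)
    = 0.2844 × 0.27294 = 0.07762 m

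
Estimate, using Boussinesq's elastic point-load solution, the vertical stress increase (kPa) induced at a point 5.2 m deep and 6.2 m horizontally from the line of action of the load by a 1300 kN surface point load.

Boussinesq vertical stress below a point load on an elastic half-space:
Δσ_z = 3P/(2πz²) · [1 + (r/z)²]^(−5/2)
r/z = 6.2/5.2 = 1.1923; [1+(r/z)²]^(−5/2) = 0.10958.
Δσ_z = 3×1300/(2π×5.2²) × 0.10958 = 22.955 × 0.10958 = 2.515 kPa

Δσ_z ≈ 2.52 kPa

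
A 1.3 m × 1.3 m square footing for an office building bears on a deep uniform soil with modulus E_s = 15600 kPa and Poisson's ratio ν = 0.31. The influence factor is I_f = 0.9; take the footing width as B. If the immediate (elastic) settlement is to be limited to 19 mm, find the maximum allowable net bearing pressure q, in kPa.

S_e = q·B·(1−ν²)/E_s · I_f  ⇒  q = S_e·E_s / (B·(1−ν²)·I_f).
q = 0.019 × 15600 / (1.3 × 0.9039 × 0.9) = 280.3 kPa

q ≈ 280 kPa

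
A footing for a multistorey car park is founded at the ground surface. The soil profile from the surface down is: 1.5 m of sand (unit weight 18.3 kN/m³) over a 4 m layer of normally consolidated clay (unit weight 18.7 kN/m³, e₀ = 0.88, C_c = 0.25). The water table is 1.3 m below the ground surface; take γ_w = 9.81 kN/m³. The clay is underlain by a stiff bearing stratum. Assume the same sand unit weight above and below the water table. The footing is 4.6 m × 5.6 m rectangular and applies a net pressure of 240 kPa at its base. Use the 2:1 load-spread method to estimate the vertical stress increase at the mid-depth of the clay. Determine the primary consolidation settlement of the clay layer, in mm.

Mid-depth of clay below the ground surface: z = 1.5 + 4/2 = 3.5 m.
Total vertical stress at mid-clay: σ_v = 18.3×1.5 + 18.7×2 = 64.85 kPa.
Pore pressure: u = 9.81×(3.5 − 1.3) = 21.582 kPa.
Initial effective stress: σ'_0 = σ_v − u = 64.85 − 21.582 = 43.268 kPa.
Stress increase at mid-clay by the 2:1 spreading method:
Δσ = qBL/((B+z)(L+z)) = 240×4.6×5.6/((4.6+3.5)(5.6+3.5)) = 83.875 kPa
Final effective stress: σ'_f = σ'_0 + Δσ = 43.268 + 83.875 = 127.14 kPa.
Normally consolidated clay, so the full stress increment lies on the virgin compression line:
S_c = C_c·H/(1+e₀)·log₁₀(σ'_f/σ'_0) = 0.25×4/(1+0.88)×log₁₀(127.14/43.268)
    = 0.53191 × 0.46812 = 0.249 m

S_c ≈ 249 mm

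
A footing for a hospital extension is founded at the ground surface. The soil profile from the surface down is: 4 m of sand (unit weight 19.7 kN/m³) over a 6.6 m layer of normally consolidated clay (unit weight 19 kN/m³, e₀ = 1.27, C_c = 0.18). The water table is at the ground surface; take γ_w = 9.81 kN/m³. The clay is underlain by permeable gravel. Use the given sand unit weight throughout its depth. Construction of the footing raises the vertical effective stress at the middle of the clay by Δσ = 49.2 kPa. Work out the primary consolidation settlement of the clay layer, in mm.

S_c ≈ 121 mm

Mid-depth of clay below the ground surface: z = 4 + 6.6/2 = 7.3 m.
Total vertical stress at mid-clay: σ_v = 19.7×4 + 19×3.3 = 141.5 kPa.
Pore pressure: u = 9.81×(7.3 − 0) = 71.613 kPa.
Initial effective stress: σ'_0 = σ_v − u = 141.5 − 71.613 = 69.887 kPa.
Final effective stress: σ'_f = σ'_0 + Δσ = 69.887 + 49.2 = 119.09 kPa.
Normally consolidated clay, so the full stress increment lies on the virgin compression line:
S_c = C_c·H/(1+e₀)·log₁₀(σ'_f/σ'_0) = 0.18×6.6/(1+1.27)×log₁₀(119.09/69.887)
    = 0.52335 × 0.23148 = 0.1211 m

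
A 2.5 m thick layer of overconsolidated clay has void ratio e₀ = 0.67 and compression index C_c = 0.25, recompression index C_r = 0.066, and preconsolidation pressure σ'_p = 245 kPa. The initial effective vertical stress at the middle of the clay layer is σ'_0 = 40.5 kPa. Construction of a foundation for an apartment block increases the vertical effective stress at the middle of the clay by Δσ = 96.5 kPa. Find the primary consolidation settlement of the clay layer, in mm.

Final effective stress: σ'_f = 40.5 + 96.5 = 137 kPa.
σ'_f = 137 ≤ σ'_p = 245 kPa, so the clay remains overconsolidated and only the recompression index applies:
S_c = C_r·H/(1+e₀)·log₁₀(σ'_f/σ'_0) = 0.066×2.5/1.67×log₁₀(137/40.5)
    = 0.098802 × 0.52927 = 0.05229 m

S_c ≈ 52.3 mm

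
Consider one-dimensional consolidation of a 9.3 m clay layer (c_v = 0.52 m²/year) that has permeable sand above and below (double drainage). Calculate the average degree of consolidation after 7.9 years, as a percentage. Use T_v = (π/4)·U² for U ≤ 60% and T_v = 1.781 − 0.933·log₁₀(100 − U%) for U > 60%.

Drainage path length: H_d = H/2 = 4.65 m (double drainage).
T_v = c_v·t/H_d² = 0.52×7.9/4.65² = 0.18999.
T_v = 0.18999 corresponds to the U ≤ 60% branch:
U = √(4T_v/π) = 0.4918

U ≈ 49.2 %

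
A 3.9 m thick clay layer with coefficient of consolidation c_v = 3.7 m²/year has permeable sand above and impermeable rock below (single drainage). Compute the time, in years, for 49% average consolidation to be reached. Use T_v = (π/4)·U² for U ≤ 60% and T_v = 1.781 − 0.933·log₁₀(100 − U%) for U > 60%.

Drainage path length: H_d = H = 3.9 m (single drainage).
U ≤ 60%: T_v = (π/4)·U² = (π/4)×0.49² = 0.18857.
t = T_v·H_d²/c_v = 0.18857×3.9²/3.7 = 0.7752 years.

t ≈ 0.775 years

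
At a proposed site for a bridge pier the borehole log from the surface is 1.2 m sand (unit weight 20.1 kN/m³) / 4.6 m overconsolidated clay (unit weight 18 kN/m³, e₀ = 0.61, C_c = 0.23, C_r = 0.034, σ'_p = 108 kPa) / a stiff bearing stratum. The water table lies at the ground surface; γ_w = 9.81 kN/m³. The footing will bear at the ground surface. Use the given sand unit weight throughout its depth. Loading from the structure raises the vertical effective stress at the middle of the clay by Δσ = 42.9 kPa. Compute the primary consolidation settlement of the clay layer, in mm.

Mid-depth of clay below the ground surface: z = 1.2 + 4.6/2 = 3.5 m.
Total vertical stress at mid-clay: σ_v = 20.1×1.2 + 18×2.3 = 65.52 kPa.
Pore pressure: u = 9.81×(3.5 − 0) = 34.335 kPa.
Initial effective stress: σ'_0 = σ_v − u = 65.52 − 34.335 = 31.185 kPa.
Final effective stress: σ'_f = 31.185 + 42.9 = 74.085 kPa.
σ'_f = 74.085 ≤ σ'_p = 108 kPa, so the clay remains overconsolidated and only the recompression index applies:
S_c = C_r·H/(1+e₀)·log₁₀(σ'_f/σ'_0) = 0.034×4.6/1.61×log₁₀(74.085/31.185)
    = 0.097141 × 0.37578 = 0.0365 m

S_c ≈ 36.5 mm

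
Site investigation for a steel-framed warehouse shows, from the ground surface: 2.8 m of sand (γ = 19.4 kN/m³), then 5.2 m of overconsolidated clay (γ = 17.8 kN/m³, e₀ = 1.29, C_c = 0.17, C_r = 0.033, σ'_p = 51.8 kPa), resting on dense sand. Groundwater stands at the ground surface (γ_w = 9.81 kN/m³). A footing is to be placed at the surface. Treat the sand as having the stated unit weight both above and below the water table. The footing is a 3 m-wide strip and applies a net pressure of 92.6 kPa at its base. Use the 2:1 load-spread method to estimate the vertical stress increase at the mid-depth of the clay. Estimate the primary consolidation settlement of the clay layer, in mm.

Mid-depth of clay below the ground surface: z = 2.8 + 5.2/2 = 5.4 m.
Total vertical stress at mid-clay: σ_v = 19.4×2.8 + 17.8×2.6 = 100.6 kPa.
Pore pressure: u = 9.81×(5.4 − 0) = 52.974 kPa.
Initial effective stress: σ'_0 = σ_v − u = 100.6 − 52.974 = 47.626 kPa.
Stress increase at mid-clay by the 2:1 spreading method:
Δσ = qB/(B+z) = 92.6×3/(3+5.4) = 33.071 kPa
Final effective stress: σ'_f = 47.626 + 33.071 = 80.697 kPa.
σ'_f = 80.697 > σ'_p = 51.8 kPa, so the stress path crosses the preconsolidation pressure — recompression up to σ'_p, then virgin compression beyond:
S_c = H/(1+e₀)·[C_r·log₁₀(σ'_p/σ'_0) + C_c·log₁₀(σ'_f/σ'_p)]
    = 5.2/2.29 × [0.033×log₁₀(51.8/47.626) + 0.17×log₁₀(80.697/51.8)]
    = 2.2707 × [0.001204 + 0.03273] = 0.07705 m

S_c ≈ 77.1 mm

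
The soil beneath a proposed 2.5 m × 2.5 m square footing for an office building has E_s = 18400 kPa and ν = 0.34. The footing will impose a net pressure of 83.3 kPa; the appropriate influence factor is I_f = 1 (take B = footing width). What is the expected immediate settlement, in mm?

S_e ≈ 10 mm

Immediate (elastic) settlement: S_e = q·B·(1−ν²)/E_s · I_f.
S_e = 83.3 × 2.5 × (1 − 0.34²) / 18400 × 1
    = 83.3 × 2.5 × 0.8844 / 18400 × 1
    = 0.01001 m = 10.01 mm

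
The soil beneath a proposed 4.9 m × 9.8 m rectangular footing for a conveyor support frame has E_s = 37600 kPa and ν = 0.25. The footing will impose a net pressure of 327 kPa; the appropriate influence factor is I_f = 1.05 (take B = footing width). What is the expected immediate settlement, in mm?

S_e ≈ 41.9 mm

Immediate (elastic) settlement: S_e = q·B·(1−ν²)/E_s · I_f.
S_e = 327 × 4.9 × (1 − 0.25²) / 37600 × 1.05
    = 327 × 4.9 × 0.9375 / 37600 × 1.05
    = 0.04195 m = 41.95 mm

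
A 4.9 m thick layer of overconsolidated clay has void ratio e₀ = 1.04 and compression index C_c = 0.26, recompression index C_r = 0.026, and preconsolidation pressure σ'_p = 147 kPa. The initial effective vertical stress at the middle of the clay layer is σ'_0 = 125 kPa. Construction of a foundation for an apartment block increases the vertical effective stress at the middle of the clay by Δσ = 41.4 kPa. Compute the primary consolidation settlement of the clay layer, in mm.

Final effective stress: σ'_f = 125 + 41.4 = 166.4 kPa.
σ'_f = 166.4 > σ'_p = 147 kPa, so the stress path crosses the preconsolidation pressure — recompression up to σ'_p, then virgin compression beyond:
S_c = H/(1+e₀)·[C_r·log₁₀(σ'_p/σ'_0) + C_c·log₁₀(σ'_f/σ'_p)]
    = 4.9/2.04 × [0.026×log₁₀(147/125) + 0.26×log₁₀(166.4/147)]
    = 2.402 × [0.0018306 + 0.013997] = 0.03802 m

S_c ≈ 38 mm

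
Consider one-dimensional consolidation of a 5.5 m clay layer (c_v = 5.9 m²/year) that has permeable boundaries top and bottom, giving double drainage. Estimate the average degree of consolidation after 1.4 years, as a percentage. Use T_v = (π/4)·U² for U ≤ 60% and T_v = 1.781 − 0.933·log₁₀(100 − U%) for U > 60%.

U ≈ 94.5 %

Drainage path length: H_d = H/2 = 2.75 m (double drainage).
T_v = c_v·t/H_d² = 5.9×1.4/2.75² = 1.0922.
T_v = 1.0922 corresponds to the U > 60% branch:
U = 1 − 10^((1.781 − T_v)/0.933)/100 = 0.9453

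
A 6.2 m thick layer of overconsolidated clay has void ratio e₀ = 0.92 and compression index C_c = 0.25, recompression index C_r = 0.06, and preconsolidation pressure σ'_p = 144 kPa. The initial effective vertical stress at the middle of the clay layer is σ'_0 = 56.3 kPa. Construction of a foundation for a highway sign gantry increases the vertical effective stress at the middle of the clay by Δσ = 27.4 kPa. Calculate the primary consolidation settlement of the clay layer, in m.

Final effective stress: σ'_f = 56.3 + 27.4 = 83.7 kPa.
σ'_f = 83.7 ≤ σ'_p = 144 kPa, so the clay remains overconsolidated and only the recompression index applies:
S_c = C_r·H/(1+e₀)·log₁₀(σ'_f/σ'_0) = 0.06×6.2/1.92×log₁₀(83.7/56.3)
    = 0.19375 × 0.17222 = 0.03337 m

S_c ≈ 0.0334 m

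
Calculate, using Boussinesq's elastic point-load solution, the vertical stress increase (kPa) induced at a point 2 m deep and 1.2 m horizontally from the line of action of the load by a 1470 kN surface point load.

Boussinesq vertical stress below a point load on an elastic half-space:
Δσ_z = 3P/(2πz²) · [1 + (r/z)²]^(−5/2)
r/z = 1.2/2 = 0.6; [1+(r/z)²]^(−5/2) = 0.46361.
Δσ_z = 3×1470/(2π×2²) × 0.46361 = 175.47 × 0.46361 = 81.35 kPa

Δσ_z ≈ 81.3 kPa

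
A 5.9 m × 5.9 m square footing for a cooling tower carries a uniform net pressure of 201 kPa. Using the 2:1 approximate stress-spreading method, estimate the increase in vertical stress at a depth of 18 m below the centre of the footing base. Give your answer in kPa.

By the 2:1 method the load spreads at 1 horizontal : 2 vertical, so at depth z the loaded area has grown by z in each plan dimension:
Δσ = qBL/((B+z)(L+z)) = 201×5.9×5.9/((5.9+18)(5.9+18)) = 12.249 kPa

Δσ_z ≈ 12.2 kPa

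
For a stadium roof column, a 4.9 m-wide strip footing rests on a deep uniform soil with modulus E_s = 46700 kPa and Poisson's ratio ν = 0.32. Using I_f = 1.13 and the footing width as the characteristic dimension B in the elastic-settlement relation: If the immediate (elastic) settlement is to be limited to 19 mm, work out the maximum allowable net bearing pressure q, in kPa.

q ≈ 179 kPa

S_e = q·B·(1−ν²)/E_s · I_f  ⇒  q = S_e·E_s / (B·(1−ν²)·I_f).
q = 0.019 × 46700 / (4.9 × 0.8976 × 1.13) = 178.5 kPa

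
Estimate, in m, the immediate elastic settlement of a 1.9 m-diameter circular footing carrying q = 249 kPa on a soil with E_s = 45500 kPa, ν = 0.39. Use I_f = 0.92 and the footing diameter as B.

S_e ≈ 0.00811 m

Immediate (elastic) settlement: S_e = q·B·(1−ν²)/E_s · I_f.
S_e = 249 × 1.9 × (1 − 0.39²) / 45500 × 0.92
    = 249 × 1.9 × 0.8479 / 45500 × 0.92
    = 0.008111 m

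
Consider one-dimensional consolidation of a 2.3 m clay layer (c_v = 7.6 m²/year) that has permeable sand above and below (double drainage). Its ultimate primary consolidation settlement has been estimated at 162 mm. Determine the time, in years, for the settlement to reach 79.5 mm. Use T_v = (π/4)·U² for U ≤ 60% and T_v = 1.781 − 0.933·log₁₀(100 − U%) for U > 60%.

Drainage path length: H_d = H/2 = 1.15 m (double drainage).
U = S(t)/S_ult = 79.5/162 = 0.4907.
U ≤ 60%: T_v = (π/4)·U² = (π/4)×0.49074² = 0.18914.
t = T_v·H_d²/c_v = 0.18914×1.15²/7.6 = 0.03291 years.

t ≈ 0.0329 years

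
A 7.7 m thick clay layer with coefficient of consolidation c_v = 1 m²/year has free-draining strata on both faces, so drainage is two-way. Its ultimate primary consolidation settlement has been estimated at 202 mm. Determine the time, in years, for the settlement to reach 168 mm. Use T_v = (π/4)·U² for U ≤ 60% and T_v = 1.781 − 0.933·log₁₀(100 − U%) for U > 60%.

t ≈ 9.44 years

Drainage path length: H_d = H/2 = 3.85 m (double drainage).
U = S(t)/S_ult = 168/202 = 0.8317.
U > 60%: T_v = 1.781 − 0.933·log₁₀(100 − 83.168) = 0.63702.
t = T_v·H_d²/c_v = 0.63702×3.85²/1 = 9.442 years.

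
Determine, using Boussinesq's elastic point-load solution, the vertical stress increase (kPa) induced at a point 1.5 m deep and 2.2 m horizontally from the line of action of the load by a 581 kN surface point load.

Boussinesq vertical stress below a point load on an elastic half-space:
Δσ_z = 3P/(2πz²) · [1 + (r/z)²]^(−5/2)
r/z = 2.2/1.5 = 1.4667; [1+(r/z)²]^(−5/2) = 0.056734.
Δσ_z = 3×581/(2π×1.5²) × 0.056734 = 123.29 × 0.056734 = 6.995 kPa

Δσ_z ≈ 6.99 kPa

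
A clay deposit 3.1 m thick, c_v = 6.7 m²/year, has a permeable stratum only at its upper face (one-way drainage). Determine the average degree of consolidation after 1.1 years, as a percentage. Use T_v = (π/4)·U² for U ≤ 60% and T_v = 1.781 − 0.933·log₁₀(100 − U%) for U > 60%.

U ≈ 87.8 %

Drainage path length: H_d = H = 3.1 m (single drainage).
T_v = c_v·t/H_d² = 6.7×1.1/3.1² = 0.76691.
T_v = 0.76691 corresponds to the U > 60% branch:
U = 1 − 10^((1.781 − T_v)/0.933)/100 = 0.8778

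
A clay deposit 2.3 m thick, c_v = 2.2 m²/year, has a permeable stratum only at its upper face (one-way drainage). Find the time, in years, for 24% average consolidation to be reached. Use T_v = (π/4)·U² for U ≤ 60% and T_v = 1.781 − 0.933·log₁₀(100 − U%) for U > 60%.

t ≈ 0.109 years

Drainage path length: H_d = H = 2.3 m (single drainage).
U ≤ 60%: T_v = (π/4)·U² = (π/4)×0.24² = 0.045239.
t = T_v·H_d²/c_v = 0.045239×2.3²/2.2 = 0.1088 years.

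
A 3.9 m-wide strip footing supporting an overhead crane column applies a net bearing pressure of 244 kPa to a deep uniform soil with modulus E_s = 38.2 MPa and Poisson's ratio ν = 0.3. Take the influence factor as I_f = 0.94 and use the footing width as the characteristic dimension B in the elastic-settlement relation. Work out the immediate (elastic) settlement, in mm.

Immediate (elastic) settlement: S_e = q·B·(1−ν²)/E_s · I_f.
E_s = 38.2 MPa = 38200 kPa.
S_e = 244 × 3.9 × (1 − 0.3²) / 38200 × 0.94
    = 244 × 3.9 × 0.91 / 38200 × 0.94
    = 0.02131 m = 21.31 mm

S_e ≈ 21.3 mm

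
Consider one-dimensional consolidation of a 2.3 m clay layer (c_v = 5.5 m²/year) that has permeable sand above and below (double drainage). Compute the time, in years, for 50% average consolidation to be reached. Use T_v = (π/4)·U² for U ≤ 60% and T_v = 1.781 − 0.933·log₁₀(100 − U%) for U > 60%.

Drainage path length: H_d = H/2 = 1.15 m (double drainage).
U ≤ 60%: T_v = (π/4)·U² = (π/4)×0.5² = 0.19635.
t = T_v·H_d²/c_v = 0.19635×1.15²/5.5 = 0.04721 years.

t ≈ 0.0472 years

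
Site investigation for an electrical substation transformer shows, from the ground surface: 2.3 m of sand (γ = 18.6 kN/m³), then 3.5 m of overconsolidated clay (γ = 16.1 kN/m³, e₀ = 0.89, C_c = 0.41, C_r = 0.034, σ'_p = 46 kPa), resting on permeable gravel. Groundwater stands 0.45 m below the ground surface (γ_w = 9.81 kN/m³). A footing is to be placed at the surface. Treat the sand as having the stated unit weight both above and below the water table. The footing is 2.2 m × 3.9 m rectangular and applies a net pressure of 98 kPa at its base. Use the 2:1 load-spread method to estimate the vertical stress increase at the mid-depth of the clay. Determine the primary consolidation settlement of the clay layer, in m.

Mid-depth of clay below the ground surface: z = 2.3 + 3.5/2 = 4.05 m.
Total vertical stress at mid-clay: σ_v = 18.6×2.3 + 16.1×1.75 = 70.955 kPa.
Pore pressure: u = 9.81×(4.05 − 0.45) = 35.316 kPa.
Initial effective stress: σ'_0 = σ_v − u = 70.955 − 35.316 = 35.639 kPa.
Stress increase at mid-clay by the 2:1 spreading method:
Δσ = qBL/((B+z)(L+z)) = 98×2.2×3.9/((2.2+4.05)(3.9+4.05)) = 16.923 kPa
Final effective stress: σ'_f = 35.639 + 16.923 = 52.562 kPa.
σ'_f = 52.562 > σ'_p = 46 kPa, so the stress path crosses the preconsolidation pressure — recompression up to σ'_p, then virgin compression beyond:
S_c = H/(1+e₀)·[C_r·log₁₀(σ'_p/σ'_0) + C_c·log₁₀(σ'_f/σ'_p)]
    = 3.5/1.89 × [0.034×log₁₀(46/35.639) + 0.41×log₁₀(52.562/46)]
    = 1.8519 × [0.0037683 + 0.023745] = 0.05095 m

S_c ≈ 0.051 m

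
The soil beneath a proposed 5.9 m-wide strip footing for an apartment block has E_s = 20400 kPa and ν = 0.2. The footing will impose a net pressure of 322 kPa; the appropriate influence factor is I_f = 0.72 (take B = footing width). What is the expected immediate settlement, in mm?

Immediate (elastic) settlement: S_e = q·B·(1−ν²)/E_s · I_f.
S_e = 322 × 5.9 × (1 − 0.2²) / 20400 × 0.72
    = 322 × 5.9 × 0.96 / 20400 × 0.72
    = 0.06437 m = 64.37 mm

S_e ≈ 64.4 mm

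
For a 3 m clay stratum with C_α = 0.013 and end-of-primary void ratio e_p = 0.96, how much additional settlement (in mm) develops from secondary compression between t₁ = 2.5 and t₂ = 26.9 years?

S_s ≈ 20.5 mm

Secondary compression: S_s = C_α·H/(1+e_p)·log₁₀(t₂/t₁)
S_s = 0.013×3/(1+0.96)×log₁₀(26.9/2.5)
    = 0.0199 × 1.032 = 0.02053 m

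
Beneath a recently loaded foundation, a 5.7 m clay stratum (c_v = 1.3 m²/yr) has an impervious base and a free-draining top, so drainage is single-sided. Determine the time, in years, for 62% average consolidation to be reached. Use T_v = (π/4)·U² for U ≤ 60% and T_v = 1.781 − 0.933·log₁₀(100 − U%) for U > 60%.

t ≈ 7.67 years

Drainage path length: H_d = H = 5.7 m (single drainage).
U > 60%: T_v = 1.781 − 0.933·log₁₀(100 − 62) = 0.30706.
t = T_v·H_d²/c_v = 0.30706×5.7²/1.3 = 7.674 years.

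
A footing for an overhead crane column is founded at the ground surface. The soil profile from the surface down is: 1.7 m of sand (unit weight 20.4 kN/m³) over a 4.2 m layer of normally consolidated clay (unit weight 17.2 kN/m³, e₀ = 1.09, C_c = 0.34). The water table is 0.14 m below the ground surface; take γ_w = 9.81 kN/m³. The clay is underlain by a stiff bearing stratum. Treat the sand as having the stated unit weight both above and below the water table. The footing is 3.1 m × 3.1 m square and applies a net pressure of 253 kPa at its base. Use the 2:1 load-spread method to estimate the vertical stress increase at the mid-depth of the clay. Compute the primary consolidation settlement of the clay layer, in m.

Mid-depth of clay below the ground surface: z = 1.7 + 4.2/2 = 3.8 m.
Total vertical stress at mid-clay: σ_v = 20.4×1.7 + 17.2×2.1 = 70.8 kPa.
Pore pressure: u = 9.81×(3.8 − 0.14) = 35.905 kPa.
Initial effective stress: σ'_0 = σ_v − u = 70.8 − 35.905 = 34.895 kPa.
Stress increase at mid-clay by the 2:1 spreading method:
Δσ = qBL/((B+z)(L+z)) = 253×3.1×3.1/((3.1+3.8)(3.1+3.8)) = 51.068 kPa
Final effective stress: σ'_f = σ'_0 + Δσ = 34.895 + 51.068 = 85.963 kPa.
Normally consolidated clay, so the full stress increment lies on the virgin compression line:
S_c = C_c·H/(1+e₀)·log₁₀(σ'_f/σ'_0) = 0.34×4.2/(1+1.09)×log₁₀(85.963/34.895)
    = 0.68325 × 0.39155 = 0.2675 m

S_c ≈ 0.268 m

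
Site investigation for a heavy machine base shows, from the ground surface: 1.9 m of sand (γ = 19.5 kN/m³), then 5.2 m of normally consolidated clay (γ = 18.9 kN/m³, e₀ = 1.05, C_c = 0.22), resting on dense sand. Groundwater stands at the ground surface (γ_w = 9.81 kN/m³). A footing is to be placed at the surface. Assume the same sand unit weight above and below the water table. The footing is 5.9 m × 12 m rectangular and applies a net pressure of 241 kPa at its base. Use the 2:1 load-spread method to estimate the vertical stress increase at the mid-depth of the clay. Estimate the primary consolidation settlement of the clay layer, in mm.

Mid-depth of clay below the ground surface: z = 1.9 + 5.2/2 = 4.5 m.
Total vertical stress at mid-clay: σ_v = 19.5×1.9 + 18.9×2.6 = 86.19 kPa.
Pore pressure: u = 9.81×(4.5 − 0) = 44.145 kPa.
Initial effective stress: σ'_0 = σ_v − u = 86.19 − 44.145 = 42.045 kPa.
Stress increase at mid-clay by the 2:1 spreading method:
Δσ = qBL/((B+z)(L+z)) = 241×5.9×12/((5.9+4.5)(12+4.5)) = 99.434 kPa
Final effective stress: σ'_f = σ'_0 + Δσ = 42.045 + 99.434 = 141.48 kPa.
Normally consolidated clay, so the full stress increment lies on the virgin compression line:
S_c = C_c·H/(1+e₀)·log₁₀(σ'_f/σ'_0) = 0.22×5.2/(1+1.05)×log₁₀(141.48/42.045)
    = 0.55805 × 0.52698 = 0.2941 m

S_c ≈ 294 mm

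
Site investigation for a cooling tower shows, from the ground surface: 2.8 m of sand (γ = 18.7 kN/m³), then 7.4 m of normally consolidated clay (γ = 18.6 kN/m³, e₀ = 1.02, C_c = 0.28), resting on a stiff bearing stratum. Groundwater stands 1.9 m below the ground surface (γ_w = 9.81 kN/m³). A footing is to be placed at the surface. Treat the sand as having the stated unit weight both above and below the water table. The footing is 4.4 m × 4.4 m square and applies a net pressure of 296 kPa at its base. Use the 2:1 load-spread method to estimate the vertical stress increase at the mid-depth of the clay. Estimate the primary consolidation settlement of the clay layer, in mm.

S_c ≈ 219 mm

Mid-depth of clay below the ground surface: z = 2.8 + 7.4/2 = 6.5 m.
Total vertical stress at mid-clay: σ_v = 18.7×2.8 + 18.6×3.7 = 121.18 kPa.
Pore pressure: u = 9.81×(6.5 − 1.9) = 45.126 kPa.
Initial effective stress: σ'_0 = σ_v − u = 121.18 − 45.126 = 76.054 kPa.
Stress increase at mid-clay by the 2:1 spreading method:
Δσ = qBL/((B+z)(L+z)) = 296×4.4×4.4/((4.4+6.5)(4.4+6.5)) = 48.233 kPa
Final effective stress: σ'_f = σ'_0 + Δσ = 76.054 + 48.233 = 124.29 kPa.
Normally consolidated clay, so the full stress increment lies on the virgin compression line:
S_c = C_c·H/(1+e₀)·log₁₀(σ'_f/σ'_0) = 0.28×7.4/(1+1.02)×log₁₀(124.29/76.054)
    = 1.0257 × 0.21331 = 0.2188 m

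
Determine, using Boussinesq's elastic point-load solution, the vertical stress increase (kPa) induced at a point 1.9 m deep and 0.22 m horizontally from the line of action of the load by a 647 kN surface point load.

Δσ_z ≈ 82.8 kPa

Boussinesq vertical stress below a point load on an elastic half-space:
Δσ_z = 3P/(2πz²) · [1 + (r/z)²]^(−5/2)
r/z = 0.22/1.9 = 0.11579; [1+(r/z)²]^(−5/2) = 0.96725.
Δσ_z = 3×647/(2π×1.9²) × 0.96725 = 85.573 × 0.96725 = 82.77 kPa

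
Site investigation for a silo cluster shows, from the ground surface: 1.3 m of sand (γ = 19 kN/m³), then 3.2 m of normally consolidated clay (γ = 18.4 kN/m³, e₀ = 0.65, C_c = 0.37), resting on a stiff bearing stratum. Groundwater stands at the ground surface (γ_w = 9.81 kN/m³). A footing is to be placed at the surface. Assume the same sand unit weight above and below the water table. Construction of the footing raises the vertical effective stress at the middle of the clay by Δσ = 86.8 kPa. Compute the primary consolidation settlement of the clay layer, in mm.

Mid-depth of clay below the ground surface: z = 1.3 + 3.2/2 = 2.9 m.
Total vertical stress at mid-clay: σ_v = 19×1.3 + 18.4×1.6 = 54.14 kPa.
Pore pressure: u = 9.81×(2.9 − 0) = 28.449 kPa.
Initial effective stress: σ'_0 = σ_v − u = 54.14 − 28.449 = 25.691 kPa.
Final effective stress: σ'_f = σ'_0 + Δσ = 25.691 + 86.8 = 112.49 kPa.
Normally consolidated clay, so the full stress increment lies on the virgin compression line:
S_c = C_c·H/(1+e₀)·log₁₀(σ'_f/σ'_0) = 0.37×3.2/(1+0.65)×log₁₀(112.49/25.691)
    = 0.71758 × 0.64133 = 0.4602 m

S_c ≈ 460 mm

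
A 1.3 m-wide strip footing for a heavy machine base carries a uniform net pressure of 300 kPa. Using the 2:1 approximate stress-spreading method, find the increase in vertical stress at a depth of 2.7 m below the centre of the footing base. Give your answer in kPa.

By the 2:1 method the load spreads at 1 horizontal : 2 vertical, so at depth z the loaded area has grown by z in each plan dimension:
Δσ = qB/(B+z) = 300×1.3/(1.3+2.7) = 97.5 kPa

Δσ_z ≈ 97.5 kPa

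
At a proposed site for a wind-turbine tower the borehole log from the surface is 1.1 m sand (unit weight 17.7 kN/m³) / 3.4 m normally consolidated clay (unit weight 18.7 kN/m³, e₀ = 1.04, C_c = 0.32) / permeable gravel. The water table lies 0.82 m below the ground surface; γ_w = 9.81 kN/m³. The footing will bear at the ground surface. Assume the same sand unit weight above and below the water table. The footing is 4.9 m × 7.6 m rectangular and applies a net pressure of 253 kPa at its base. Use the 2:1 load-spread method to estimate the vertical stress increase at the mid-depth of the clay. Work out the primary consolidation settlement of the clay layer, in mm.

Mid-depth of clay below the ground surface: z = 1.1 + 3.4/2 = 2.8 m.
Total vertical stress at mid-clay: σ_v = 17.7×1.1 + 18.7×1.7 = 51.26 kPa.
Pore pressure: u = 9.81×(2.8 − 0.82) = 19.424 kPa.
Initial effective stress: σ'_0 = σ_v − u = 51.26 − 19.424 = 31.836 kPa.
Stress increase at mid-clay by the 2:1 spreading method:
Δσ = qBL/((B+z)(L+z)) = 253×4.9×7.6/((4.9+2.8)(7.6+2.8)) = 117.65 kPa
Final effective stress: σ'_f = σ'_0 + Δσ = 31.836 + 117.65 = 149.49 kPa.
Normally consolidated clay, so the full stress increment lies on the virgin compression line:
S_c = C_c·H/(1+e₀)·log₁₀(σ'_f/σ'_0) = 0.32×3.4/(1+1.04)×log₁₀(149.49/31.836)
    = 0.53333 × 0.67169 = 0.3582 m

S_c ≈ 358 mm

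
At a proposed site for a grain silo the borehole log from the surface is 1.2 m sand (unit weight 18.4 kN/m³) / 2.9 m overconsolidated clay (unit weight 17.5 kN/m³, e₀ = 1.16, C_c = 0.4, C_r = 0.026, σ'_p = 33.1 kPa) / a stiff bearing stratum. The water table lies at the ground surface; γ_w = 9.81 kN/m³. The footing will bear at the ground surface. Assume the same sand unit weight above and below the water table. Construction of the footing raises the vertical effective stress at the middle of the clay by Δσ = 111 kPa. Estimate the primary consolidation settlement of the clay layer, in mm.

S_c ≈ 330 mm

Mid-depth of clay below the ground surface: z = 1.2 + 2.9/2 = 2.65 m.
Total vertical stress at mid-clay: σ_v = 18.4×1.2 + 17.5×1.45 = 47.455 kPa.
Pore pressure: u = 9.81×(2.65 − 0) = 25.997 kPa.
Initial effective stress: σ'_0 = σ_v − u = 47.455 − 25.997 = 21.458 kPa.
Final effective stress: σ'_f = 21.458 + 111 = 132.46 kPa.
σ'_f = 132.46 > σ'_p = 33.1 kPa, so the stress path crosses the preconsolidation pressure — recompression up to σ'_p, then virgin compression beyond:
S_c = H/(1+e₀)·[C_r·log₁₀(σ'_p/σ'_0) + C_c·log₁₀(σ'_f/σ'_p)]
    = 2.9/2.16 × [0.026×log₁₀(33.1/21.458) + 0.4×log₁₀(132.46/33.1)]
    = 1.3426 × [0.0048942 + 0.2409] = 0.33 m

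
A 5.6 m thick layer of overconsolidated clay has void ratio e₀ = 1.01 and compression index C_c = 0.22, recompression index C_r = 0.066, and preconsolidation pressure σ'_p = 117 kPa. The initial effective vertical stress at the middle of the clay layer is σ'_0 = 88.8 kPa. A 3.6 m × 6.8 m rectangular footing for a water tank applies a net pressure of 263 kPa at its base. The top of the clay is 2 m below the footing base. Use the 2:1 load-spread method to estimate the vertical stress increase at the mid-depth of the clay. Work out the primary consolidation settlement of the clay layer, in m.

Mid-depth of clay below the footing base: z = 2 + 5.6/2 = 4.8 m.
Stress increase at mid-clay by the 2:1 spreading method:
Δσ = qBL/((B+z)(L+z)) = 263×3.6×6.8/((3.6+4.8)(6.8+4.8)) = 66.074 kPa
Final effective stress: σ'_f = 88.8 + 66.074 = 154.87 kPa.
σ'_f = 154.87 > σ'_p = 117 kPa, so the stress path crosses the preconsolidation pressure — recompression up to σ'_p, then virgin compression beyond:
S_c = H/(1+e₀)·[C_r·log₁₀(σ'_p/σ'_0) + C_c·log₁₀(σ'_f/σ'_p)]
    = 5.6/2.01 × [0.066×log₁₀(117/88.8) + 0.22×log₁₀(154.87/117)]
    = 2.7861 × [0.007905 + 0.026792] = 0.09667 m

S_c ≈ 0.0967 m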